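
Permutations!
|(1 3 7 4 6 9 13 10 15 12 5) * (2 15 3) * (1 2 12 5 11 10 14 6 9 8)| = |(1 12 11 10 3 7 4 9 13 14 6 8)(2 15 5)| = 12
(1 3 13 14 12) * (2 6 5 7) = (1 3 13 14 12)(2 6 5 7) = [0, 3, 6, 13, 4, 7, 5, 2, 8, 9, 10, 11, 1, 14, 12]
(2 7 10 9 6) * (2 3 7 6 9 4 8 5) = (2 6 3 7 10 4 8 5) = [0, 1, 6, 7, 8, 2, 3, 10, 5, 9, 4]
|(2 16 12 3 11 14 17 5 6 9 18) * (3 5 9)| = 11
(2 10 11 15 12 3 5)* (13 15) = (2 10 11 13 15 12 3 5) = [0, 1, 10, 5, 4, 2, 6, 7, 8, 9, 11, 13, 3, 15, 14, 12]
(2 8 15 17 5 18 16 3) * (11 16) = (2 8 15 17 5 18 11 16 3) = [0, 1, 8, 2, 4, 18, 6, 7, 15, 9, 10, 16, 12, 13, 14, 17, 3, 5, 11]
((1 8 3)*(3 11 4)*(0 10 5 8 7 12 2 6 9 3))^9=((0 10 5 8 11 4)(1 7 12 2 6 9 3))^9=(0 8)(1 12 6 3 7 2 9)(4 5)(10 11)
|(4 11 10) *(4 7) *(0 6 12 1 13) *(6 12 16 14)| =12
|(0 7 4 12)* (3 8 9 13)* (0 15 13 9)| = 8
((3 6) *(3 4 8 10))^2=(3 4 10 6 8)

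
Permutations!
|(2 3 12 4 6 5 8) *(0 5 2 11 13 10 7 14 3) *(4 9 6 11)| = 14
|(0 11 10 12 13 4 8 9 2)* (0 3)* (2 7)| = |(0 11 10 12 13 4 8 9 7 2 3)| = 11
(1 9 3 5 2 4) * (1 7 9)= (2 4 7 9 3 5)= [0, 1, 4, 5, 7, 2, 6, 9, 8, 3]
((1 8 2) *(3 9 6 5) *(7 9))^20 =(9)(1 2 8)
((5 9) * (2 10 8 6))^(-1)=((2 10 8 6)(5 9))^(-1)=(2 6 8 10)(5 9)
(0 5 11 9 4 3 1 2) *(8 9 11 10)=(11)(0 5 10 8 9 4 3 1 2)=[5, 2, 0, 1, 3, 10, 6, 7, 9, 4, 8, 11]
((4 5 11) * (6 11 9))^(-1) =(4 11 6 9 5)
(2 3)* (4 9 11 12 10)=(2 3)(4 9 11 12 10)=[0, 1, 3, 2, 9, 5, 6, 7, 8, 11, 4, 12, 10]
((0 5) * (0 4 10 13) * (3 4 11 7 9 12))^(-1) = (0 13 10 4 3 12 9 7 11 5)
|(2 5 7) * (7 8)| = |(2 5 8 7)| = 4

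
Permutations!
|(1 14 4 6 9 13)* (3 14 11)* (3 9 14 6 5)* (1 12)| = 5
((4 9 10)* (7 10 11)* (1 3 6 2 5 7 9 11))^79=((1 3 6 2 5 7 10 4 11 9))^79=(1 9 11 4 10 7 5 2 6 3)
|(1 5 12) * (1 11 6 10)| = 6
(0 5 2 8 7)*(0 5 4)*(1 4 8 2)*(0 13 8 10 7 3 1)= (0 10 7 5)(1 4 13 8 3)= [10, 4, 2, 1, 13, 0, 6, 5, 3, 9, 7, 11, 12, 8]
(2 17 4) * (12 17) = [0, 1, 12, 3, 2, 5, 6, 7, 8, 9, 10, 11, 17, 13, 14, 15, 16, 4] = (2 12 17 4)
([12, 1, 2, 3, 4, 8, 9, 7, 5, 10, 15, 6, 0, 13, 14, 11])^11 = [12, 1, 2, 3, 4, 8, 9, 7, 5, 10, 15, 6, 0, 13, 14, 11]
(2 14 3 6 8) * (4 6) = (2 14 3 4 6 8) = [0, 1, 14, 4, 6, 5, 8, 7, 2, 9, 10, 11, 12, 13, 3]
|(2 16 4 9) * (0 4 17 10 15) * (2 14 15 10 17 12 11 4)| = |(17)(0 2 16 12 11 4 9 14 15)| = 9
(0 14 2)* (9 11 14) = (0 9 11 14 2) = [9, 1, 0, 3, 4, 5, 6, 7, 8, 11, 10, 14, 12, 13, 2]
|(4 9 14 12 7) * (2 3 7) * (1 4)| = 8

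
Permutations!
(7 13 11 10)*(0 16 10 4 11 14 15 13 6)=(0 16 10 7 6)(4 11)(13 14 15)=[16, 1, 2, 3, 11, 5, 0, 6, 8, 9, 7, 4, 12, 14, 15, 13, 10]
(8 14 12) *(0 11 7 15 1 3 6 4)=(0 11 7 15 1 3 6 4)(8 14 12)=[11, 3, 2, 6, 0, 5, 4, 15, 14, 9, 10, 7, 8, 13, 12, 1]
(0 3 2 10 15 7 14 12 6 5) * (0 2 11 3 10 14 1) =[10, 0, 14, 11, 4, 2, 5, 1, 8, 9, 15, 3, 6, 13, 12, 7] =(0 10 15 7 1)(2 14 12 6 5)(3 11)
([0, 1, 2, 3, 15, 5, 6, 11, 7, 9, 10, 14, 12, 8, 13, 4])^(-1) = [0, 1, 2, 3, 15, 5, 6, 8, 13, 9, 10, 7, 12, 14, 11, 4]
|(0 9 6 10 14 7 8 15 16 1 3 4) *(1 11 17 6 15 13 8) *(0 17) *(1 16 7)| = |(0 9 15 7 16 11)(1 3 4 17 6 10 14)(8 13)| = 42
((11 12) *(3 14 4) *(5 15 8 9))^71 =(3 4 14)(5 9 8 15)(11 12)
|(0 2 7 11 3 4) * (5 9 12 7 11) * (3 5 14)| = |(0 2 11 5 9 12 7 14 3 4)| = 10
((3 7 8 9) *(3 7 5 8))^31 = ((3 5 8 9 7))^31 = (3 5 8 9 7)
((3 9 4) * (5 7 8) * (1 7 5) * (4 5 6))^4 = (1 7 8)(3 4 6 5 9)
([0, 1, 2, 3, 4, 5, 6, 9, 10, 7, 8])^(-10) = [0, 1, 2, 3, 4, 5, 6, 7, 8, 9, 10]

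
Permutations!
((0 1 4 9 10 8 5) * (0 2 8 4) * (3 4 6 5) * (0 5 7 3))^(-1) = (0 8 2 5 1)(3 7 6 10 9 4)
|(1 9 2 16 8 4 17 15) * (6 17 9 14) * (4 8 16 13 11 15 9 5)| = |(1 14 6 17 9 2 13 11 15)(4 5)| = 18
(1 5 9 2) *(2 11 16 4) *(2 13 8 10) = (1 5 9 11 16 4 13 8 10 2) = [0, 5, 1, 3, 13, 9, 6, 7, 10, 11, 2, 16, 12, 8, 14, 15, 4]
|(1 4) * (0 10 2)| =6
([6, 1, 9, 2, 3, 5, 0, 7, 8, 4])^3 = [6, 1, 3, 4, 9, 5, 0, 7, 8, 2]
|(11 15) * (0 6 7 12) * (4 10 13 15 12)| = |(0 6 7 4 10 13 15 11 12)| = 9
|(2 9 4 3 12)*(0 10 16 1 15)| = 5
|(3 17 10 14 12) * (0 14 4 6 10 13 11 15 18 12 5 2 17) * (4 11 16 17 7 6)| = 12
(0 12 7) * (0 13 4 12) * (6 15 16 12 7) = (4 7 13)(6 15 16 12) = [0, 1, 2, 3, 7, 5, 15, 13, 8, 9, 10, 11, 6, 4, 14, 16, 12]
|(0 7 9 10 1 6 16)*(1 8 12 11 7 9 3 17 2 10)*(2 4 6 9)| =12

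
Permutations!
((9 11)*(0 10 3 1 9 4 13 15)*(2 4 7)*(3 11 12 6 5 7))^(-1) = ((0 10 11 3 1 9 12 6 5 7 2 4 13 15))^(-1) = (0 15 13 4 2 7 5 6 12 9 1 3 11 10)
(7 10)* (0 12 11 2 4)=[12, 1, 4, 3, 0, 5, 6, 10, 8, 9, 7, 2, 11]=(0 12 11 2 4)(7 10)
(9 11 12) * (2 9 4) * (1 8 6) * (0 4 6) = [4, 8, 9, 3, 2, 5, 1, 7, 0, 11, 10, 12, 6] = (0 4 2 9 11 12 6 1 8)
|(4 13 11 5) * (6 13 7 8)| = |(4 7 8 6 13 11 5)| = 7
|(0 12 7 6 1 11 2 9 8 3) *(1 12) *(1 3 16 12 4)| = 10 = |(0 3)(1 11 2 9 8 16 12 7 6 4)|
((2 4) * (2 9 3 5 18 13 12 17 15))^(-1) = (2 15 17 12 13 18 5 3 9 4)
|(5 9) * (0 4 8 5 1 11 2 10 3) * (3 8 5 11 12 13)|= |(0 4 5 9 1 12 13 3)(2 10 8 11)|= 8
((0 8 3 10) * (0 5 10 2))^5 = ((0 8 3 2)(5 10))^5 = (0 8 3 2)(5 10)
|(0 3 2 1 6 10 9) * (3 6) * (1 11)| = |(0 6 10 9)(1 3 2 11)| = 4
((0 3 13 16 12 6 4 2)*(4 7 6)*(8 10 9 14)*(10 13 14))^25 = (0 4 16 8 3 2 12 13 14)(6 7)(9 10)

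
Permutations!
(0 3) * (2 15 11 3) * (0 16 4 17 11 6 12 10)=(0 2 15 6 12 10)(3 16 4 17 11)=[2, 1, 15, 16, 17, 5, 12, 7, 8, 9, 0, 3, 10, 13, 14, 6, 4, 11]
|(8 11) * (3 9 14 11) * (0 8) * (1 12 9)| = 8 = |(0 8 3 1 12 9 14 11)|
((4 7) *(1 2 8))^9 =((1 2 8)(4 7))^9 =(8)(4 7)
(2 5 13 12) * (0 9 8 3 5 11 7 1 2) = (0 9 8 3 5 13 12)(1 2 11 7) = [9, 2, 11, 5, 4, 13, 6, 1, 3, 8, 10, 7, 0, 12]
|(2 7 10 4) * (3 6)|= |(2 7 10 4)(3 6)|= 4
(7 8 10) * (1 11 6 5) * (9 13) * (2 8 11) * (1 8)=(1 2)(5 8 10 7 11 6)(9 13)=[0, 2, 1, 3, 4, 8, 5, 11, 10, 13, 7, 6, 12, 9]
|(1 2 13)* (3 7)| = |(1 2 13)(3 7)| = 6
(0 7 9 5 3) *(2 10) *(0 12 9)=[7, 1, 10, 12, 4, 3, 6, 0, 8, 5, 2, 11, 9]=(0 7)(2 10)(3 12 9 5)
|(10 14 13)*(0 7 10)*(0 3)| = |(0 7 10 14 13 3)| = 6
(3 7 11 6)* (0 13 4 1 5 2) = (0 13 4 1 5 2)(3 7 11 6) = [13, 5, 0, 7, 1, 2, 3, 11, 8, 9, 10, 6, 12, 4]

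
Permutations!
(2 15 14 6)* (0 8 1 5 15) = (0 8 1 5 15 14 6 2) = [8, 5, 0, 3, 4, 15, 2, 7, 1, 9, 10, 11, 12, 13, 6, 14]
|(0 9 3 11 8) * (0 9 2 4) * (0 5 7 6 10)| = |(0 2 4 5 7 6 10)(3 11 8 9)| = 28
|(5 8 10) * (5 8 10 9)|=|(5 10 8 9)|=4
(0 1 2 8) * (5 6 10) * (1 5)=[5, 2, 8, 3, 4, 6, 10, 7, 0, 9, 1]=(0 5 6 10 1 2 8)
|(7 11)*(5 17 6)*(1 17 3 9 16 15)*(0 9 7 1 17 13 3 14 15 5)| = |(0 9 16 5 14 15 17 6)(1 13 3 7 11)| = 40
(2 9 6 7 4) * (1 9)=(1 9 6 7 4 2)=[0, 9, 1, 3, 2, 5, 7, 4, 8, 6]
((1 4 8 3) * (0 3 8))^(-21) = ((8)(0 3 1 4))^(-21) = (8)(0 4 1 3)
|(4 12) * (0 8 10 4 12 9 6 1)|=7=|(12)(0 8 10 4 9 6 1)|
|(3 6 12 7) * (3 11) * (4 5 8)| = 15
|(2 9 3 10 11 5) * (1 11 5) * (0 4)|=10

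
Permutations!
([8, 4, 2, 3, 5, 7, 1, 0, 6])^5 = (0 5 1 8 7 4 6)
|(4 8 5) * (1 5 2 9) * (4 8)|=5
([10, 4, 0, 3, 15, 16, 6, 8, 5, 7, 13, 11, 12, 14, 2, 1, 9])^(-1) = [2, 15, 14, 3, 1, 8, 6, 9, 7, 16, 0, 11, 12, 10, 13, 4, 5]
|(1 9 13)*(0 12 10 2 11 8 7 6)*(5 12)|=9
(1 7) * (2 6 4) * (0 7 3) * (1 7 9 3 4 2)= (0 9 3)(1 4)(2 6)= [9, 4, 6, 0, 1, 5, 2, 7, 8, 3]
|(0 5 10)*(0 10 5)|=1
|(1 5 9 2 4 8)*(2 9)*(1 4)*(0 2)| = 4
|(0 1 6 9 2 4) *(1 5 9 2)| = |(0 5 9 1 6 2 4)| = 7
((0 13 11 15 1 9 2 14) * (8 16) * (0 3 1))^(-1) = (0 15 11 13)(1 3 14 2 9)(8 16)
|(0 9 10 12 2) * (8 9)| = |(0 8 9 10 12 2)| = 6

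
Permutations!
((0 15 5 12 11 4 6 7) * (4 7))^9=(0 12)(4 6)(5 7)(11 15)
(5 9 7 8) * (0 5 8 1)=(0 5 9 7 1)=[5, 0, 2, 3, 4, 9, 6, 1, 8, 7]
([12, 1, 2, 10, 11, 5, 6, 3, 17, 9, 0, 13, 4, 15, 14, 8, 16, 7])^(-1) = (0 10 3 7 17 8 15 13 11 4 12)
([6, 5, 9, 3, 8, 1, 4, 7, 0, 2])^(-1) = (0 8 4 6)(1 5)(2 9)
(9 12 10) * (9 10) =(9 12) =[0, 1, 2, 3, 4, 5, 6, 7, 8, 12, 10, 11, 9]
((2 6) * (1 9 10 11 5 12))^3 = ((1 9 10 11 5 12)(2 6))^3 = (1 11)(2 6)(5 9)(10 12)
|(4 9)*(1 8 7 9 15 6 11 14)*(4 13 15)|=9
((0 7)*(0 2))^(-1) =(0 2 7)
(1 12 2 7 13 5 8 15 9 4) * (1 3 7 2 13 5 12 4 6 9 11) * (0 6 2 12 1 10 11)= [6, 4, 12, 7, 3, 8, 9, 5, 15, 2, 11, 10, 13, 1, 14, 0]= (0 6 9 2 12 13 1 4 3 7 5 8 15)(10 11)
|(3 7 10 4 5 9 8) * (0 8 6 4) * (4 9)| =|(0 8 3 7 10)(4 5)(6 9)| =10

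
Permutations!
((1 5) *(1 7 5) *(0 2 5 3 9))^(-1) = (0 9 3 7 5 2) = ((0 2 5 7 3 9))^(-1)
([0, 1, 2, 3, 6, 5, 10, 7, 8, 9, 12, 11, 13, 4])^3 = [0, 1, 2, 3, 12, 5, 13, 7, 8, 9, 4, 11, 6, 10]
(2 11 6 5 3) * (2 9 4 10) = (2 11 6 5 3 9 4 10) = [0, 1, 11, 9, 10, 3, 5, 7, 8, 4, 2, 6]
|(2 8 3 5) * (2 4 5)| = 6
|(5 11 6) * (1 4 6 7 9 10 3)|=|(1 4 6 5 11 7 9 10 3)|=9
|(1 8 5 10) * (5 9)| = 5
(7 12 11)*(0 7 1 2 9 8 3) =(0 7 12 11 1 2 9 8 3) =[7, 2, 9, 0, 4, 5, 6, 12, 3, 8, 10, 1, 11]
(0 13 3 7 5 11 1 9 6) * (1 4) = (0 13 3 7 5 11 4 1 9 6) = [13, 9, 2, 7, 1, 11, 0, 5, 8, 6, 10, 4, 12, 3]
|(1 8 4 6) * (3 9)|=4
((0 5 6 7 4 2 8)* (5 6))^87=((0 6 7 4 2 8))^87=(0 4)(2 6)(7 8)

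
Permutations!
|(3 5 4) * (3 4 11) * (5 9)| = 4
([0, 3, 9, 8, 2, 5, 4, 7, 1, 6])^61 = [0, 3, 9, 8, 2, 5, 4, 7, 1, 6]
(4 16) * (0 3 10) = (0 3 10)(4 16) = [3, 1, 2, 10, 16, 5, 6, 7, 8, 9, 0, 11, 12, 13, 14, 15, 4]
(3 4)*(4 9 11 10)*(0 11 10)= (0 11)(3 9 10 4)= [11, 1, 2, 9, 3, 5, 6, 7, 8, 10, 4, 0]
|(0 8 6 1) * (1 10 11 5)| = 7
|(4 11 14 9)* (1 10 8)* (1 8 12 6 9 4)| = |(1 10 12 6 9)(4 11 14)| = 15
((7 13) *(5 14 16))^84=((5 14 16)(7 13))^84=(16)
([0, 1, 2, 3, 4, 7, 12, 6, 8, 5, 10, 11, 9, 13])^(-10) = (13)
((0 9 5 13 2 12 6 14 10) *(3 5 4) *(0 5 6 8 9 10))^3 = (0 13 8 3)(2 9 6 10)(4 14 5 12)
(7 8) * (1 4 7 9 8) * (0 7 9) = (0 7 1 4 9 8) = [7, 4, 2, 3, 9, 5, 6, 1, 0, 8]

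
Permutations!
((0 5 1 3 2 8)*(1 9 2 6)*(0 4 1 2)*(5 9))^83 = (0 9)(1 4 8 2 6 3)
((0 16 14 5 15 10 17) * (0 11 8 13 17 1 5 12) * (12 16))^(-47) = (0 12)(1 5 15 10)(8 13 17 11)(14 16)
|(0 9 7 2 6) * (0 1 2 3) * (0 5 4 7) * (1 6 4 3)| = |(0 9)(1 2 4 7)(3 5)| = 4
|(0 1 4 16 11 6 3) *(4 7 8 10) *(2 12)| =10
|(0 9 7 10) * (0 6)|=|(0 9 7 10 6)|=5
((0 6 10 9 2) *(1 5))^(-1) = (0 2 9 10 6)(1 5)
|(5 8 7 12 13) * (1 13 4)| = |(1 13 5 8 7 12 4)| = 7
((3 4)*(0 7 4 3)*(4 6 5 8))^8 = ((0 7 6 5 8 4))^8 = (0 6 8)(4 7 5)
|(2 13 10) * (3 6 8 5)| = 12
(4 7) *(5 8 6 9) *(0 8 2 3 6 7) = [8, 1, 3, 6, 0, 2, 9, 4, 7, 5] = (0 8 7 4)(2 3 6 9 5)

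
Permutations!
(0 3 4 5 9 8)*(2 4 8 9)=(9)(0 3 8)(2 4 5)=[3, 1, 4, 8, 5, 2, 6, 7, 0, 9]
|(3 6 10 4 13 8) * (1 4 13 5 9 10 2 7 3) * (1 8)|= |(1 4 5 9 10 13)(2 7 3 6)|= 12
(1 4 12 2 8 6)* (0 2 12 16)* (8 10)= (0 2 10 8 6 1 4 16)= [2, 4, 10, 3, 16, 5, 1, 7, 6, 9, 8, 11, 12, 13, 14, 15, 0]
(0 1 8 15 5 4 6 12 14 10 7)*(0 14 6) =(0 1 8 15 5 4)(6 12)(7 14 10) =[1, 8, 2, 3, 0, 4, 12, 14, 15, 9, 7, 11, 6, 13, 10, 5]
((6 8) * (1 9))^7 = (1 9)(6 8)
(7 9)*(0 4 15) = (0 4 15)(7 9) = [4, 1, 2, 3, 15, 5, 6, 9, 8, 7, 10, 11, 12, 13, 14, 0]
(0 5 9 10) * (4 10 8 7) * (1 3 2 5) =[1, 3, 5, 2, 10, 9, 6, 4, 7, 8, 0] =(0 1 3 2 5 9 8 7 4 10)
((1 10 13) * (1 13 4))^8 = (13)(1 4 10)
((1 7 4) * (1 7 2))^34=(7)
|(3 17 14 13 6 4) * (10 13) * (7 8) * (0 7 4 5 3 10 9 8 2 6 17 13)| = 13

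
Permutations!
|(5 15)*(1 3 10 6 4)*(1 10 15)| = 12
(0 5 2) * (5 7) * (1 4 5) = (0 7 1 4 5 2) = [7, 4, 0, 3, 5, 2, 6, 1]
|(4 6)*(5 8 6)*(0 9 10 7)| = 4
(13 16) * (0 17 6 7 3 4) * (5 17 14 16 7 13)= (0 14 16 5 17 6 13 7 3 4)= [14, 1, 2, 4, 0, 17, 13, 3, 8, 9, 10, 11, 12, 7, 16, 15, 5, 6]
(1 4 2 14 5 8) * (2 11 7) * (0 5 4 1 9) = (0 5 8 9)(2 14 4 11 7) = [5, 1, 14, 3, 11, 8, 6, 2, 9, 0, 10, 7, 12, 13, 4]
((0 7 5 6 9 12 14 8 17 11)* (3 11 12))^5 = ((0 7 5 6 9 3 11)(8 17 12 14))^5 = (0 3 6 7 11 9 5)(8 17 12 14)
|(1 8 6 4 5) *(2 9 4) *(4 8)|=|(1 4 5)(2 9 8 6)|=12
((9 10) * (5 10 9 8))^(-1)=((5 10 8))^(-1)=(5 8 10)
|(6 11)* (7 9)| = 2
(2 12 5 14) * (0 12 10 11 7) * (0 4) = (0 12 5 14 2 10 11 7 4) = [12, 1, 10, 3, 0, 14, 6, 4, 8, 9, 11, 7, 5, 13, 2]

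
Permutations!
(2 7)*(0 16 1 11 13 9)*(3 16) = (0 3 16 1 11 13 9)(2 7) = [3, 11, 7, 16, 4, 5, 6, 2, 8, 0, 10, 13, 12, 9, 14, 15, 1]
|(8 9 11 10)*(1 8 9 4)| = |(1 8 4)(9 11 10)| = 3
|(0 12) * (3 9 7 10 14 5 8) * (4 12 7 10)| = 12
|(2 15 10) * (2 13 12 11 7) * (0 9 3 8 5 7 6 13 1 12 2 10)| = |(0 9 3 8 5 7 10 1 12 11 6 13 2 15)| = 14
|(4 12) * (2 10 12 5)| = |(2 10 12 4 5)| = 5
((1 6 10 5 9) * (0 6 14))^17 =(0 5 14 10 1 6 9)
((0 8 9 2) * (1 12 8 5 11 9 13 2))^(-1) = ((0 5 11 9 1 12 8 13 2))^(-1) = (0 2 13 8 12 1 9 11 5)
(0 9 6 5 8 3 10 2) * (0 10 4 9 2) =(0 2 10)(3 4 9 6 5 8) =[2, 1, 10, 4, 9, 8, 5, 7, 3, 6, 0]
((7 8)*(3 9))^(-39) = ((3 9)(7 8))^(-39) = (3 9)(7 8)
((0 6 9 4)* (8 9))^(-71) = ((0 6 8 9 4))^(-71) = (0 4 9 8 6)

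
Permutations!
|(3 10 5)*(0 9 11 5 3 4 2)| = |(0 9 11 5 4 2)(3 10)| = 6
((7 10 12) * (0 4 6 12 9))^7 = (12)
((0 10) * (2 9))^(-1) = (0 10)(2 9)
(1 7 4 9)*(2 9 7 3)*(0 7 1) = (0 7 4 1 3 2 9) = [7, 3, 9, 2, 1, 5, 6, 4, 8, 0]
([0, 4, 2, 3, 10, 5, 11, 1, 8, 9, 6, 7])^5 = (1 7 11 6 10 4)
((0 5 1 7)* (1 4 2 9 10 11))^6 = (0 11 2)(1 9 5)(4 7 10)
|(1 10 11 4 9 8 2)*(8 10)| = |(1 8 2)(4 9 10 11)| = 12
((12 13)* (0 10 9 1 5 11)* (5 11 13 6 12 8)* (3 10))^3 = (13)(0 9)(1 3)(6 12)(10 11)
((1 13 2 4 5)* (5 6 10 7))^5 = (1 10 2 5 6 13 7 4)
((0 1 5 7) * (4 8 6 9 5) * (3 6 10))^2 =((0 1 4 8 10 3 6 9 5 7))^2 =(0 4 10 6 5)(1 8 3 9 7)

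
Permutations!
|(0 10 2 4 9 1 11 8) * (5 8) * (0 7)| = 10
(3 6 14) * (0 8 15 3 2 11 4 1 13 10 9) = (0 8 15 3 6 14 2 11 4 1 13 10 9) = [8, 13, 11, 6, 1, 5, 14, 7, 15, 0, 9, 4, 12, 10, 2, 3]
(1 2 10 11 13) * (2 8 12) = (1 8 12 2 10 11 13) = [0, 8, 10, 3, 4, 5, 6, 7, 12, 9, 11, 13, 2, 1]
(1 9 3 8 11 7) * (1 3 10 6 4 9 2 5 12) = (1 2 5 12)(3 8 11 7)(4 9 10 6) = [0, 2, 5, 8, 9, 12, 4, 3, 11, 10, 6, 7, 1]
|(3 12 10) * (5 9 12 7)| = 6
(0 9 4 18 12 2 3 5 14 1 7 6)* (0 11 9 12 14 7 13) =[12, 13, 3, 5, 18, 7, 11, 6, 8, 4, 10, 9, 2, 0, 1, 15, 16, 17, 14] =(0 12 2 3 5 7 6 11 9 4 18 14 1 13)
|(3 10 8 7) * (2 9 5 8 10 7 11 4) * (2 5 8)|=6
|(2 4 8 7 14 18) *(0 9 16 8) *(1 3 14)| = 11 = |(0 9 16 8 7 1 3 14 18 2 4)|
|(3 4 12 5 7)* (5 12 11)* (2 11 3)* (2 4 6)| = 7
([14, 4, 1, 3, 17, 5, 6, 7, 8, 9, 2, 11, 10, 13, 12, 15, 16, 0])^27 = (0 10 4 14 2 17 12 1)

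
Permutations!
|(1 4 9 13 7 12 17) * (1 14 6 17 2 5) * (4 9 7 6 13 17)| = 11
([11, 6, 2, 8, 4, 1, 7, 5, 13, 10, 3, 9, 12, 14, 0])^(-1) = (0 14 13 8 3 10 9 11)(1 5 7 6)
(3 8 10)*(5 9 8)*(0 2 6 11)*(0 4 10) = (0 2 6 11 4 10 3 5 9 8) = [2, 1, 6, 5, 10, 9, 11, 7, 0, 8, 3, 4]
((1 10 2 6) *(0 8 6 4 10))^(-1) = (0 1 6 8)(2 10 4) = ((0 8 6 1)(2 4 10))^(-1)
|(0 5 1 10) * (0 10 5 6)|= |(10)(0 6)(1 5)|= 2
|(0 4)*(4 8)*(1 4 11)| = |(0 8 11 1 4)| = 5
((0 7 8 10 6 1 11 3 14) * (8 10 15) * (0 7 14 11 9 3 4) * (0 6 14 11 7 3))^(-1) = (0 9 1 6 4 11)(3 14 10 7)(8 15)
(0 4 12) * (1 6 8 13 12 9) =(0 4 9 1 6 8 13 12) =[4, 6, 2, 3, 9, 5, 8, 7, 13, 1, 10, 11, 0, 12]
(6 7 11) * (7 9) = (6 9 7 11) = [0, 1, 2, 3, 4, 5, 9, 11, 8, 7, 10, 6]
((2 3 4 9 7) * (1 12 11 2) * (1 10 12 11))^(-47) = ((1 11 2 3 4 9 7 10 12))^(-47) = (1 10 9 3 11 12 7 4 2)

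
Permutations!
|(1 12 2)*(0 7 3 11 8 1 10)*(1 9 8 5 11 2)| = |(0 7 3 2 10)(1 12)(5 11)(8 9)| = 10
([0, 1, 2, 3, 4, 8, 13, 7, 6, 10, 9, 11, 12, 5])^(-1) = (5 13 6 8)(9 10)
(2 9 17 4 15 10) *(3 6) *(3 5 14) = (2 9 17 4 15 10)(3 6 5 14) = [0, 1, 9, 6, 15, 14, 5, 7, 8, 17, 2, 11, 12, 13, 3, 10, 16, 4]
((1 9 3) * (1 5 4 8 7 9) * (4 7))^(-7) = (3 5 7 9)(4 8)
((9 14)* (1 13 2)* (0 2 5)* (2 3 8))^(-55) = ((0 3 8 2 1 13 5)(9 14))^(-55) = (0 3 8 2 1 13 5)(9 14)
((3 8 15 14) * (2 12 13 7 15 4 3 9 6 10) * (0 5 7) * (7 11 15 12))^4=(0 14 2)(3 8 4)(5 9 7)(6 12 11)(10 13 15)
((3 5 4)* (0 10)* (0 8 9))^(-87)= ((0 10 8 9)(3 5 4))^(-87)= (0 10 8 9)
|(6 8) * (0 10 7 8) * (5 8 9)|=7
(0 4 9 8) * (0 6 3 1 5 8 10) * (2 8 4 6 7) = [6, 5, 8, 1, 9, 4, 3, 2, 7, 10, 0] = (0 6 3 1 5 4 9 10)(2 8 7)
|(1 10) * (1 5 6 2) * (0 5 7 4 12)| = 9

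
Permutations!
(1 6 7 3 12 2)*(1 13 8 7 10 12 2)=(1 6 10 12)(2 13 8 7 3)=[0, 6, 13, 2, 4, 5, 10, 3, 7, 9, 12, 11, 1, 8]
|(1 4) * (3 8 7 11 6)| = |(1 4)(3 8 7 11 6)| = 10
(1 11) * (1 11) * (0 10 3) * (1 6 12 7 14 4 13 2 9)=(0 10 3)(1 6 12 7 14 4 13 2 9)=[10, 6, 9, 0, 13, 5, 12, 14, 8, 1, 3, 11, 7, 2, 4]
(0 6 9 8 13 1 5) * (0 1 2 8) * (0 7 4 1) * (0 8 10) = (0 6 9 7 4 1 5 8 13 2 10) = [6, 5, 10, 3, 1, 8, 9, 4, 13, 7, 0, 11, 12, 2]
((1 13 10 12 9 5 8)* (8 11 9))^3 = (1 12 13 8 10)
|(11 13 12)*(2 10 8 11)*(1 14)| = |(1 14)(2 10 8 11 13 12)| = 6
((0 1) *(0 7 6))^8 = ((0 1 7 6))^8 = (7)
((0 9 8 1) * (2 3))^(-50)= ((0 9 8 1)(2 3))^(-50)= (0 8)(1 9)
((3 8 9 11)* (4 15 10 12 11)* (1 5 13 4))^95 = (1 11 4 9 12 13 8 10 5 3 15)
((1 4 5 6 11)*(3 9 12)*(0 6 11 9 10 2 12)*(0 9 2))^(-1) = (0 10 3 12 2 6)(1 11 5 4)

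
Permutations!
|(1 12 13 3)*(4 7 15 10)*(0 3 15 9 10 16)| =28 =|(0 3 1 12 13 15 16)(4 7 9 10)|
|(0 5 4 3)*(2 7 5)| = |(0 2 7 5 4 3)| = 6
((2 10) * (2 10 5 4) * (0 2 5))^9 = (10)(0 2)(4 5)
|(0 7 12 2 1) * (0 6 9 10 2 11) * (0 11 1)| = 8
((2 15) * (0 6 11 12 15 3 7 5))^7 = (0 7 2 12 6 5 3 15 11)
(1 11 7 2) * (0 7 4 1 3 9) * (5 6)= (0 7 2 3 9)(1 11 4)(5 6)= [7, 11, 3, 9, 1, 6, 5, 2, 8, 0, 10, 4]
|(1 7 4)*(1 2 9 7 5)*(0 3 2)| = 6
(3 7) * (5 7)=(3 5 7)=[0, 1, 2, 5, 4, 7, 6, 3]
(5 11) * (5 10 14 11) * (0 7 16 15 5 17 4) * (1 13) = (0 7 16 15 5 17 4)(1 13)(10 14 11) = [7, 13, 2, 3, 0, 17, 6, 16, 8, 9, 14, 10, 12, 1, 11, 5, 15, 4]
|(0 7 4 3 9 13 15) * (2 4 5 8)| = 10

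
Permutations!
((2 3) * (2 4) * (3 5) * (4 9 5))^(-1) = (2 4)(3 5 9) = ((2 4)(3 9 5))^(-1)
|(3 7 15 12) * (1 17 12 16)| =7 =|(1 17 12 3 7 15 16)|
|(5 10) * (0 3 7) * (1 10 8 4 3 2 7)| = |(0 2 7)(1 10 5 8 4 3)| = 6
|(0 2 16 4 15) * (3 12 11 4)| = |(0 2 16 3 12 11 4 15)| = 8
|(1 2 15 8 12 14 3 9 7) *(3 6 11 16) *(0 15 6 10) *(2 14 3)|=20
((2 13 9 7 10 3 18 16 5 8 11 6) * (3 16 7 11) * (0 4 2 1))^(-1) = ((0 4 2 13 9 11 6 1)(3 18 7 10 16 5 8))^(-1) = (0 1 6 11 9 13 2 4)(3 8 5 16 10 7 18)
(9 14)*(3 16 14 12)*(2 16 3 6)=(2 16 14 9 12 6)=[0, 1, 16, 3, 4, 5, 2, 7, 8, 12, 10, 11, 6, 13, 9, 15, 14]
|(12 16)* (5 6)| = |(5 6)(12 16)| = 2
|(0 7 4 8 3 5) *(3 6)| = 7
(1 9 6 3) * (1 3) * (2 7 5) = (1 9 6)(2 7 5) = [0, 9, 7, 3, 4, 2, 1, 5, 8, 6]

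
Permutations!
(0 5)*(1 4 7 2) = (0 5)(1 4 7 2) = [5, 4, 1, 3, 7, 0, 6, 2]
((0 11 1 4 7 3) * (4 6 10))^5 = ((0 11 1 6 10 4 7 3))^5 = (0 4 1 3 10 11 7 6)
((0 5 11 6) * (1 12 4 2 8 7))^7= (0 6 11 5)(1 12 4 2 8 7)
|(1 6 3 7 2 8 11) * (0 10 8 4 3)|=12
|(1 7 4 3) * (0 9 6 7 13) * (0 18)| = |(0 9 6 7 4 3 1 13 18)| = 9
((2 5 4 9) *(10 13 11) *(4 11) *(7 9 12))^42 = (2 12 10)(4 11 9)(5 7 13)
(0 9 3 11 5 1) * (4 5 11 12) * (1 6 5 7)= (0 9 3 12 4 7 1)(5 6)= [9, 0, 2, 12, 7, 6, 5, 1, 8, 3, 10, 11, 4]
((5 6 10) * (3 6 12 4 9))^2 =(3 10 12 9 6 5 4)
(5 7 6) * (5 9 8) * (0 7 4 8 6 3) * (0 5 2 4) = (0 7 3 5)(2 4 8)(6 9) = [7, 1, 4, 5, 8, 0, 9, 3, 2, 6]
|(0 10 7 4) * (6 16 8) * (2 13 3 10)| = |(0 2 13 3 10 7 4)(6 16 8)| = 21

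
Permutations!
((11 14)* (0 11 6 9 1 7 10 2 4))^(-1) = ((0 11 14 6 9 1 7 10 2 4))^(-1) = (0 4 2 10 7 1 9 6 14 11)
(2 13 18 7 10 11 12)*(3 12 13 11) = (2 11 13 18 7 10 3 12) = [0, 1, 11, 12, 4, 5, 6, 10, 8, 9, 3, 13, 2, 18, 14, 15, 16, 17, 7]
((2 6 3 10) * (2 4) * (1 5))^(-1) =(1 5)(2 4 10 3 6)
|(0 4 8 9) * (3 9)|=5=|(0 4 8 3 9)|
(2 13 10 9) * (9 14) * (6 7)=(2 13 10 14 9)(6 7)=[0, 1, 13, 3, 4, 5, 7, 6, 8, 2, 14, 11, 12, 10, 9]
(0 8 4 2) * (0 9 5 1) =(0 8 4 2 9 5 1) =[8, 0, 9, 3, 2, 1, 6, 7, 4, 5]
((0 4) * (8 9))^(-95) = ((0 4)(8 9))^(-95) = (0 4)(8 9)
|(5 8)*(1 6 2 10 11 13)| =6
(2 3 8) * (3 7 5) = (2 7 5 3 8) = [0, 1, 7, 8, 4, 3, 6, 5, 2]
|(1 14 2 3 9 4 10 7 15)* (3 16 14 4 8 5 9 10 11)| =21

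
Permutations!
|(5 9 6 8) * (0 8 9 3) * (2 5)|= |(0 8 2 5 3)(6 9)|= 10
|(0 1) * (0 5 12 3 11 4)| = 7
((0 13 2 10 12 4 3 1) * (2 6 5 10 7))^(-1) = (0 1 3 4 12 10 5 6 13)(2 7)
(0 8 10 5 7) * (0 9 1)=(0 8 10 5 7 9 1)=[8, 0, 2, 3, 4, 7, 6, 9, 10, 1, 5]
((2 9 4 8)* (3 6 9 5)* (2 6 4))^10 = ((2 5 3 4 8 6 9))^10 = (2 4 9 3 6 5 8)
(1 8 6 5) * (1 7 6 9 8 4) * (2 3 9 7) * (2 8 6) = (1 4)(2 3 9 6 5 8 7) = [0, 4, 3, 9, 1, 8, 5, 2, 7, 6]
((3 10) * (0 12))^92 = ((0 12)(3 10))^92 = (12)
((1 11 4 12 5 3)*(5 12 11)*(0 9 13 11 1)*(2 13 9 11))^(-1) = ((0 11 4 1 5 3)(2 13))^(-1) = (0 3 5 1 4 11)(2 13)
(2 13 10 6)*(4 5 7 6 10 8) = [0, 1, 13, 3, 5, 7, 2, 6, 4, 9, 10, 11, 12, 8] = (2 13 8 4 5 7 6)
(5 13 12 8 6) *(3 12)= (3 12 8 6 5 13)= [0, 1, 2, 12, 4, 13, 5, 7, 6, 9, 10, 11, 8, 3]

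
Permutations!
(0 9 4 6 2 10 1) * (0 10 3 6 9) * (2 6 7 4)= (1 10)(2 3 7 4 9)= [0, 10, 3, 7, 9, 5, 6, 4, 8, 2, 1]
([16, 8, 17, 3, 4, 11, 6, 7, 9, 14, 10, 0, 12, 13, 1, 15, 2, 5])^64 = (0 5 2)(11 17 16)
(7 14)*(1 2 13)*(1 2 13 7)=[0, 13, 7, 3, 4, 5, 6, 14, 8, 9, 10, 11, 12, 2, 1]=(1 13 2 7 14)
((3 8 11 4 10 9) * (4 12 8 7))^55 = ((3 7 4 10 9)(8 11 12))^55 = (8 11 12)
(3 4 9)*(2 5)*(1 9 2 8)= (1 9 3 4 2 5 8)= [0, 9, 5, 4, 2, 8, 6, 7, 1, 3]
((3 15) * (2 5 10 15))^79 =(2 3 15 10 5)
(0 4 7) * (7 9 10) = [4, 1, 2, 3, 9, 5, 6, 0, 8, 10, 7] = (0 4 9 10 7)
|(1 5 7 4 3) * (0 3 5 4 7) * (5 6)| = 6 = |(7)(0 3 1 4 6 5)|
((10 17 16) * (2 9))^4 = ((2 9)(10 17 16))^4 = (10 17 16)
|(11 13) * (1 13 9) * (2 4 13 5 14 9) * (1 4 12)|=|(1 5 14 9 4 13 11 2 12)|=9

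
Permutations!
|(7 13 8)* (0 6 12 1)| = |(0 6 12 1)(7 13 8)| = 12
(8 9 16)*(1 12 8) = (1 12 8 9 16) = [0, 12, 2, 3, 4, 5, 6, 7, 9, 16, 10, 11, 8, 13, 14, 15, 1]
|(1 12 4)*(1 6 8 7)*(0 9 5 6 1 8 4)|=14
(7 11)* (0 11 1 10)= (0 11 7 1 10)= [11, 10, 2, 3, 4, 5, 6, 1, 8, 9, 0, 7]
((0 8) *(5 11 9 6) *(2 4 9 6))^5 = (0 8)(2 9 4)(5 6 11)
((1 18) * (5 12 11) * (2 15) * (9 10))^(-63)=(1 18)(2 15)(9 10)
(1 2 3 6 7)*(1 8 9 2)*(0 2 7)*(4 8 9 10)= (0 2 3 6)(4 8 10)(7 9)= [2, 1, 3, 6, 8, 5, 0, 9, 10, 7, 4]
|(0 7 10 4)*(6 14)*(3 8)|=4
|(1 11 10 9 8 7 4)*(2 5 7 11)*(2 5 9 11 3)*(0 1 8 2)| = |(0 1 5 7 4 8 3)(2 9)(10 11)| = 14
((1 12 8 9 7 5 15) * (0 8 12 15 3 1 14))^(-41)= ((0 8 9 7 5 3 1 15 14))^(-41)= (0 5 14 7 15 9 1 8 3)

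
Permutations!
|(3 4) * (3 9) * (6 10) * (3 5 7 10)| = 7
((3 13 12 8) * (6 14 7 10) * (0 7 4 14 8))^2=((0 7 10 6 8 3 13 12)(4 14))^2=(14)(0 10 8 13)(3 12 7 6)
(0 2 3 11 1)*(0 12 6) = [2, 12, 3, 11, 4, 5, 0, 7, 8, 9, 10, 1, 6] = (0 2 3 11 1 12 6)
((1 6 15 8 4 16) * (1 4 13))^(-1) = ((1 6 15 8 13)(4 16))^(-1) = (1 13 8 15 6)(4 16)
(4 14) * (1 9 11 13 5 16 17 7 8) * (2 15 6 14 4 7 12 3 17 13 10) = (1 9 11 10 2 15 6 14 7 8)(3 17 12)(5 16 13) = [0, 9, 15, 17, 4, 16, 14, 8, 1, 11, 2, 10, 3, 5, 7, 6, 13, 12]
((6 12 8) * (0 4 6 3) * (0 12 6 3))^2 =(0 3 8 4 12)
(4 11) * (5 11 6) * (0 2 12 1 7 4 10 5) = (0 2 12 1 7 4 6)(5 11 10) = [2, 7, 12, 3, 6, 11, 0, 4, 8, 9, 5, 10, 1]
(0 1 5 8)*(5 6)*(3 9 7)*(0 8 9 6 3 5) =[1, 3, 2, 6, 4, 9, 0, 5, 8, 7] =(0 1 3 6)(5 9 7)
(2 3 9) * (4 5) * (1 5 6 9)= (1 5 4 6 9 2 3)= [0, 5, 3, 1, 6, 4, 9, 7, 8, 2]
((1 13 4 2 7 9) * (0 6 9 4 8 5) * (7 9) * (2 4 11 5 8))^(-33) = (0 7 5 6 11)(1 9 2 13)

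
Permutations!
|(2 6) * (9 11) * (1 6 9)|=|(1 6 2 9 11)|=5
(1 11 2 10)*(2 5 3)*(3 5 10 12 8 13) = (1 11 10)(2 12 8 13 3) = [0, 11, 12, 2, 4, 5, 6, 7, 13, 9, 1, 10, 8, 3]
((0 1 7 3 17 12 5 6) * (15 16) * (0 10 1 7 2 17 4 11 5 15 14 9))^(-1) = ((0 7 3 4 11 5 6 10 1 2 17 12 15 16 14 9))^(-1) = (0 9 14 16 15 12 17 2 1 10 6 5 11 4 3 7)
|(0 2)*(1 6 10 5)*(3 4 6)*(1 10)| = |(0 2)(1 3 4 6)(5 10)| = 4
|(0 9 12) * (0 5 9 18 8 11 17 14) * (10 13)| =|(0 18 8 11 17 14)(5 9 12)(10 13)| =6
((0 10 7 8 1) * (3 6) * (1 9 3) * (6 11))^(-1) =((0 10 7 8 9 3 11 6 1))^(-1) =(0 1 6 11 3 9 8 7 10)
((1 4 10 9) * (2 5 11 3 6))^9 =((1 4 10 9)(2 5 11 3 6))^9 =(1 4 10 9)(2 6 3 11 5)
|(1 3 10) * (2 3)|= |(1 2 3 10)|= 4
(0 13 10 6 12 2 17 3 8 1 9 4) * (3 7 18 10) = (0 13 3 8 1 9 4)(2 17 7 18 10 6 12) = [13, 9, 17, 8, 0, 5, 12, 18, 1, 4, 6, 11, 2, 3, 14, 15, 16, 7, 10]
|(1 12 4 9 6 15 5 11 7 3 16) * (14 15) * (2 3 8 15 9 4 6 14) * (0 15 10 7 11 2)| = 18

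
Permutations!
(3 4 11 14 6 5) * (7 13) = [0, 1, 2, 4, 11, 3, 5, 13, 8, 9, 10, 14, 12, 7, 6] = (3 4 11 14 6 5)(7 13)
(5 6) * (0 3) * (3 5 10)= (0 5 6 10 3)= [5, 1, 2, 0, 4, 6, 10, 7, 8, 9, 3]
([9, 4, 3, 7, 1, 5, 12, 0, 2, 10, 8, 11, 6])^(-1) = (0 7 3 2 8 10 9)(1 4)(6 12)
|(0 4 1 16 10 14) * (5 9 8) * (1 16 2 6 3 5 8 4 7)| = 12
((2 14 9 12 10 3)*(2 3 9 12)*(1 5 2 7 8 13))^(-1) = (1 13 8 7 9 10 12 14 2 5)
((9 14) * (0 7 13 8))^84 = ((0 7 13 8)(9 14))^84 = (14)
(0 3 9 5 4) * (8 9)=(0 3 8 9 5 4)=[3, 1, 2, 8, 0, 4, 6, 7, 9, 5]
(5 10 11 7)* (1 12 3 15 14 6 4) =(1 12 3 15 14 6 4)(5 10 11 7) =[0, 12, 2, 15, 1, 10, 4, 5, 8, 9, 11, 7, 3, 13, 6, 14]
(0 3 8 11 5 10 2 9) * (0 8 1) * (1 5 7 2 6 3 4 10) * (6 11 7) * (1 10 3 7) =(0 4 3 5 10 11 6 7 2 9 8 1) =[4, 0, 9, 5, 3, 10, 7, 2, 1, 8, 11, 6]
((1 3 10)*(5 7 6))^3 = ((1 3 10)(5 7 6))^3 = (10)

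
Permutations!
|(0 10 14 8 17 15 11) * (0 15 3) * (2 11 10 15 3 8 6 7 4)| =|(0 15 10 14 6 7 4 2 11 3)(8 17)| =10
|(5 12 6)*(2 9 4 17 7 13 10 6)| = 10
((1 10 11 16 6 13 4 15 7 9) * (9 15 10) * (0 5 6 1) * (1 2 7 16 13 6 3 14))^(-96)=((0 5 3 14 1 9)(2 7 15 16)(4 10 11 13))^(-96)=(16)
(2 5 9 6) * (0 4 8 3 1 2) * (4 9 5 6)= (0 9 4 8 3 1 2 6)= [9, 2, 6, 1, 8, 5, 0, 7, 3, 4]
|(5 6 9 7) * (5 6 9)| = 4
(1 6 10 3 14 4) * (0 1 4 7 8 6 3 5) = (0 1 3 14 7 8 6 10 5) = [1, 3, 2, 14, 4, 0, 10, 8, 6, 9, 5, 11, 12, 13, 7]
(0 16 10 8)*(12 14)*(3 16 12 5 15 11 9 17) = (0 12 14 5 15 11 9 17 3 16 10 8) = [12, 1, 2, 16, 4, 15, 6, 7, 0, 17, 8, 9, 14, 13, 5, 11, 10, 3]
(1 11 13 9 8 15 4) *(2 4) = (1 11 13 9 8 15 2 4) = [0, 11, 4, 3, 1, 5, 6, 7, 15, 8, 10, 13, 12, 9, 14, 2]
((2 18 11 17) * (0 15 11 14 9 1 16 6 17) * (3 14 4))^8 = ((0 15 11)(1 16 6 17 2 18 4 3 14 9))^8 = (0 11 15)(1 14 4 2 6)(3 18 17 16 9)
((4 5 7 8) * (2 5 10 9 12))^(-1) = (2 12 9 10 4 8 7 5)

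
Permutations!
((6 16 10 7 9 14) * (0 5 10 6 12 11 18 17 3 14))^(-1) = (0 9 7 10 5)(3 17 18 11 12 14)(6 16)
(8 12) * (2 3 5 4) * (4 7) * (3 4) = (2 4)(3 5 7)(8 12) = [0, 1, 4, 5, 2, 7, 6, 3, 12, 9, 10, 11, 8]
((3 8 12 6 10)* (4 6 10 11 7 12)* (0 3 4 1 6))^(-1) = (0 4 10 12 7 11 6 1 8 3)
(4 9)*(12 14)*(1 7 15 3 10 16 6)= (1 7 15 3 10 16 6)(4 9)(12 14)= [0, 7, 2, 10, 9, 5, 1, 15, 8, 4, 16, 11, 14, 13, 12, 3, 6]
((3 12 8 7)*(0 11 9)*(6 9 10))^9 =((0 11 10 6 9)(3 12 8 7))^9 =(0 9 6 10 11)(3 12 8 7)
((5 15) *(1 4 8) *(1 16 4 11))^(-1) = (1 11)(4 16 8)(5 15) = ((1 11)(4 8 16)(5 15))^(-1)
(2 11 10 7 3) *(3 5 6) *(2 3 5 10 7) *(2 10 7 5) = (2 11 5 6) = [0, 1, 11, 3, 4, 6, 2, 7, 8, 9, 10, 5]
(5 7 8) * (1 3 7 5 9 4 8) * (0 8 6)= (0 8 9 4 6)(1 3 7)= [8, 3, 2, 7, 6, 5, 0, 1, 9, 4]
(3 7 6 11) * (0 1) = (0 1)(3 7 6 11) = [1, 0, 2, 7, 4, 5, 11, 6, 8, 9, 10, 3]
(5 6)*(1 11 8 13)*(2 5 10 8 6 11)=[0, 2, 5, 3, 4, 11, 10, 7, 13, 9, 8, 6, 12, 1]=(1 2 5 11 6 10 8 13)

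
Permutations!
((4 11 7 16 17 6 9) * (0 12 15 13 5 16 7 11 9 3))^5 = ((0 12 15 13 5 16 17 6 3)(4 9))^5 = (0 16 12 17 15 6 13 3 5)(4 9)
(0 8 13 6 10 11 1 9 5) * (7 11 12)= (0 8 13 6 10 12 7 11 1 9 5)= [8, 9, 2, 3, 4, 0, 10, 11, 13, 5, 12, 1, 7, 6]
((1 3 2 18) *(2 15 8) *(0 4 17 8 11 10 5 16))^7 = (0 3 4 15 17 11 8 10 2 5 18 16 1)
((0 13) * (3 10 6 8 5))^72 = ((0 13)(3 10 6 8 5))^72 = (13)(3 6 5 10 8)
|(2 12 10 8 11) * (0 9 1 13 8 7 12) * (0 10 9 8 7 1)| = 10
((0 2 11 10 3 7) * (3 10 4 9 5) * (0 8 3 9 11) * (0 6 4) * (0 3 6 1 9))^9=(0 5 9 1 2)(3 6)(4 7)(8 11)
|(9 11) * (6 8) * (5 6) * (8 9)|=|(5 6 9 11 8)|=5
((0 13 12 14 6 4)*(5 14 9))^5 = ((0 13 12 9 5 14 6 4))^5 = (0 14 12 4 5 13 6 9)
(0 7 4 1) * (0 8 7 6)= (0 6)(1 8 7 4)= [6, 8, 2, 3, 1, 5, 0, 4, 7]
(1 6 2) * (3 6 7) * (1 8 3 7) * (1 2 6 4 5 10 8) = [0, 2, 1, 4, 5, 10, 6, 7, 3, 9, 8] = (1 2)(3 4 5 10 8)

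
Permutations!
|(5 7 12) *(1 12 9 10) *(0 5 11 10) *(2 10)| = 20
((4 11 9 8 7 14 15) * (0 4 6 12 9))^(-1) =(0 11 4)(6 15 14 7 8 9 12)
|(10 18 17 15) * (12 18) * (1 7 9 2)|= 20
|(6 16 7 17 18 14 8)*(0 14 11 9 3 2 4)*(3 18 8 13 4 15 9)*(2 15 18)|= 60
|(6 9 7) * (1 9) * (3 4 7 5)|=7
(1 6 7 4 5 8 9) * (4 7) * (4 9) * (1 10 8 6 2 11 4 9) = (1 2 11 4 5 6)(8 9 10) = [0, 2, 11, 3, 5, 6, 1, 7, 9, 10, 8, 4]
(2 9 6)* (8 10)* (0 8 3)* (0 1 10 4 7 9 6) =(0 8 4 7 9)(1 10 3)(2 6) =[8, 10, 6, 1, 7, 5, 2, 9, 4, 0, 3]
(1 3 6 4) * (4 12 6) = (1 3 4)(6 12) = [0, 3, 2, 4, 1, 5, 12, 7, 8, 9, 10, 11, 6]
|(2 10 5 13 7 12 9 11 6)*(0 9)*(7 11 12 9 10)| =10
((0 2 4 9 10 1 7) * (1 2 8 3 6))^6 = (2 9)(4 10) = ((0 8 3 6 1 7)(2 4 9 10))^6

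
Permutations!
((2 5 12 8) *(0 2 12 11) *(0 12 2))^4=(2 8 12 11 5)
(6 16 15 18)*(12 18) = (6 16 15 12 18) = [0, 1, 2, 3, 4, 5, 16, 7, 8, 9, 10, 11, 18, 13, 14, 12, 15, 17, 6]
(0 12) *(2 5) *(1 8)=(0 12)(1 8)(2 5)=[12, 8, 5, 3, 4, 2, 6, 7, 1, 9, 10, 11, 0]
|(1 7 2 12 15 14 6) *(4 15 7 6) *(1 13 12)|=|(1 6 13 12 7 2)(4 15 14)|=6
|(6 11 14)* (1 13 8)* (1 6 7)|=|(1 13 8 6 11 14 7)|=7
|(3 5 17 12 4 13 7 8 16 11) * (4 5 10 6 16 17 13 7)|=35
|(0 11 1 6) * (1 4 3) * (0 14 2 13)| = |(0 11 4 3 1 6 14 2 13)| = 9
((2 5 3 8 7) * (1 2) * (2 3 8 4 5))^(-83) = (1 3 4 5 8 7)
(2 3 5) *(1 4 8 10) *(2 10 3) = (1 4 8 3 5 10) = [0, 4, 2, 5, 8, 10, 6, 7, 3, 9, 1]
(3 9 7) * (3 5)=(3 9 7 5)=[0, 1, 2, 9, 4, 3, 6, 5, 8, 7]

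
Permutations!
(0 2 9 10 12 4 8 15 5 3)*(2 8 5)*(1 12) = [8, 12, 9, 0, 5, 3, 6, 7, 15, 10, 1, 11, 4, 13, 14, 2] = (0 8 15 2 9 10 1 12 4 5 3)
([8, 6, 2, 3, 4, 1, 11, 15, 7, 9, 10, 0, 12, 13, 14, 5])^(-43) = (0 1 7 11 5 8 6 15)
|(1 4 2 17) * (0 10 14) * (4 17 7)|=6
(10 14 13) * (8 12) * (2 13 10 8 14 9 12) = (2 13 8)(9 12 14 10) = [0, 1, 13, 3, 4, 5, 6, 7, 2, 12, 9, 11, 14, 8, 10]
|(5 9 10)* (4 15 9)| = 5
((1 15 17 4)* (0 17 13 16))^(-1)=(0 16 13 15 1 4 17)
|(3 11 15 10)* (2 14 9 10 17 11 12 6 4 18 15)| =|(2 14 9 10 3 12 6 4 18 15 17 11)| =12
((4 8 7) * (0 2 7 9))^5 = (0 9 8 4 7 2)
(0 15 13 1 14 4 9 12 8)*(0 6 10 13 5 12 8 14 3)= (0 15 5 12 14 4 9 8 6 10 13 1 3)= [15, 3, 2, 0, 9, 12, 10, 7, 6, 8, 13, 11, 14, 1, 4, 5]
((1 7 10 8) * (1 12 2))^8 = (1 10 12)(2 7 8)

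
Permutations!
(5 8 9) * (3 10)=(3 10)(5 8 9)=[0, 1, 2, 10, 4, 8, 6, 7, 9, 5, 3]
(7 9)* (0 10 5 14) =(0 10 5 14)(7 9) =[10, 1, 2, 3, 4, 14, 6, 9, 8, 7, 5, 11, 12, 13, 0]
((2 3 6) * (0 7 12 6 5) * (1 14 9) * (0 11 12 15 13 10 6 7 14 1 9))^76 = (2 15 5 10 12)(3 13 11 6 7)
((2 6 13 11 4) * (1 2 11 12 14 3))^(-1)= ((1 2 6 13 12 14 3)(4 11))^(-1)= (1 3 14 12 13 6 2)(4 11)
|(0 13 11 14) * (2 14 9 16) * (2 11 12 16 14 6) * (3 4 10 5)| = 28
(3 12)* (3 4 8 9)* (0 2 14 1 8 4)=(0 2 14 1 8 9 3 12)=[2, 8, 14, 12, 4, 5, 6, 7, 9, 3, 10, 11, 0, 13, 1]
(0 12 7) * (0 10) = (0 12 7 10) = [12, 1, 2, 3, 4, 5, 6, 10, 8, 9, 0, 11, 7]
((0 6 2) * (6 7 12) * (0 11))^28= (0 2 12)(6 7 11)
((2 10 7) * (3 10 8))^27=((2 8 3 10 7))^27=(2 3 7 8 10)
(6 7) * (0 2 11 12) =[2, 1, 11, 3, 4, 5, 7, 6, 8, 9, 10, 12, 0] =(0 2 11 12)(6 7)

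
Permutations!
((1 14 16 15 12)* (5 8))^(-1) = ((1 14 16 15 12)(5 8))^(-1) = (1 12 15 16 14)(5 8)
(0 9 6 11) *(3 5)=(0 9 6 11)(3 5)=[9, 1, 2, 5, 4, 3, 11, 7, 8, 6, 10, 0]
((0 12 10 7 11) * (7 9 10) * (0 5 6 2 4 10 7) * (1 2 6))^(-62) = (12)(1 4 9 11)(2 10 7 5)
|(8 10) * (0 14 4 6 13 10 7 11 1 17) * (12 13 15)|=13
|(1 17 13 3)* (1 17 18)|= |(1 18)(3 17 13)|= 6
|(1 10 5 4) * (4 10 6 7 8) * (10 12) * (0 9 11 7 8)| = |(0 9 11 7)(1 6 8 4)(5 12 10)| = 12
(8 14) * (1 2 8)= (1 2 8 14)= [0, 2, 8, 3, 4, 5, 6, 7, 14, 9, 10, 11, 12, 13, 1]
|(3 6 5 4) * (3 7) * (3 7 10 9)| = 6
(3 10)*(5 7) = [0, 1, 2, 10, 4, 7, 6, 5, 8, 9, 3] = (3 10)(5 7)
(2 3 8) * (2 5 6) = (2 3 8 5 6) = [0, 1, 3, 8, 4, 6, 2, 7, 5]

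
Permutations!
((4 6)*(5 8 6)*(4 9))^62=((4 5 8 6 9))^62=(4 8 9 5 6)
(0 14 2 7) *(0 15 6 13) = (0 14 2 7 15 6 13) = [14, 1, 7, 3, 4, 5, 13, 15, 8, 9, 10, 11, 12, 0, 2, 6]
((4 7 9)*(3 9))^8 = ((3 9 4 7))^8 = (9)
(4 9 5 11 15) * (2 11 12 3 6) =[0, 1, 11, 6, 9, 12, 2, 7, 8, 5, 10, 15, 3, 13, 14, 4] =(2 11 15 4 9 5 12 3 6)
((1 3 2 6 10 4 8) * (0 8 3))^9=(2 3 4 10 6)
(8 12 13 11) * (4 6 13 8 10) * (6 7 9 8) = [0, 1, 2, 3, 7, 5, 13, 9, 12, 8, 4, 10, 6, 11] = (4 7 9 8 12 6 13 11 10)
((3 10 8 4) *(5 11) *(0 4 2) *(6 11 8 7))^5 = (0 6)(2 7)(3 5)(4 11)(8 10)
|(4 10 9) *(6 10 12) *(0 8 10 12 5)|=|(0 8 10 9 4 5)(6 12)|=6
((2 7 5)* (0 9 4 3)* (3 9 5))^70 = (9)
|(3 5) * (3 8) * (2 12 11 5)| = 6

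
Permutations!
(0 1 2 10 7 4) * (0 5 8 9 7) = (0 1 2 10)(4 5 8 9 7) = [1, 2, 10, 3, 5, 8, 6, 4, 9, 7, 0]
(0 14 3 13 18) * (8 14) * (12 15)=(0 8 14 3 13 18)(12 15)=[8, 1, 2, 13, 4, 5, 6, 7, 14, 9, 10, 11, 15, 18, 3, 12, 16, 17, 0]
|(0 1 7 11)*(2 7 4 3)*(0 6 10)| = |(0 1 4 3 2 7 11 6 10)| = 9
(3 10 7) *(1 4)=(1 4)(3 10 7)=[0, 4, 2, 10, 1, 5, 6, 3, 8, 9, 7]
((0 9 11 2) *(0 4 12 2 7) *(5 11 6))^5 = (0 7 11 5 6 9)(2 12 4)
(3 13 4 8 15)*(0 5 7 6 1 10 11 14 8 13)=(0 5 7 6 1 10 11 14 8 15 3)(4 13)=[5, 10, 2, 0, 13, 7, 1, 6, 15, 9, 11, 14, 12, 4, 8, 3]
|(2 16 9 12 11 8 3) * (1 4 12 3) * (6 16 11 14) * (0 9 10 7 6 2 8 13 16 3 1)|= 15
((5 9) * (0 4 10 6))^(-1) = (0 6 10 4)(5 9)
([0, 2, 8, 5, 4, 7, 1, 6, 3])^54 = [0, 7, 6, 2, 4, 8, 5, 3, 1]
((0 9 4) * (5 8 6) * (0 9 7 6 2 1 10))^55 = (0 10 1 2 8 5 6 7)(4 9)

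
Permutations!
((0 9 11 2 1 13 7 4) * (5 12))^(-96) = ((0 9 11 2 1 13 7 4)(5 12))^(-96) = (13)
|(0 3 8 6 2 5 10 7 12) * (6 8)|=8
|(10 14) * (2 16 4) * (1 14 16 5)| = 7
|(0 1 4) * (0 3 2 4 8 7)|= |(0 1 8 7)(2 4 3)|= 12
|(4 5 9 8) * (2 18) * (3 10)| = 4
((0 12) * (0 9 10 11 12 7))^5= (0 7)(9 10 11 12)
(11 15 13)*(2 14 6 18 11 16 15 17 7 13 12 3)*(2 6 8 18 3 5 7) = [0, 1, 14, 6, 4, 7, 3, 13, 18, 9, 10, 17, 5, 16, 8, 12, 15, 2, 11] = (2 14 8 18 11 17)(3 6)(5 7 13 16 15 12)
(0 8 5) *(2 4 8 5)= (0 5)(2 4 8)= [5, 1, 4, 3, 8, 0, 6, 7, 2]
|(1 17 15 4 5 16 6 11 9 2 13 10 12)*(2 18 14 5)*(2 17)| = |(1 2 13 10 12)(4 17 15)(5 16 6 11 9 18 14)| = 105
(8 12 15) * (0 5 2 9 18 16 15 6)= (0 5 2 9 18 16 15 8 12 6)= [5, 1, 9, 3, 4, 2, 0, 7, 12, 18, 10, 11, 6, 13, 14, 8, 15, 17, 16]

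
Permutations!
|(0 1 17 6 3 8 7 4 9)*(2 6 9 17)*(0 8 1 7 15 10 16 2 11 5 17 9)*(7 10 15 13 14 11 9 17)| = 16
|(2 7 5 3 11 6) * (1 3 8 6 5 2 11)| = 4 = |(1 3)(2 7)(5 8 6 11)|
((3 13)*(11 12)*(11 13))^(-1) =(3 13 12 11)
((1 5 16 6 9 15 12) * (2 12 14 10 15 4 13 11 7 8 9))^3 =((1 5 16 6 2 12)(4 13 11 7 8 9)(10 15 14))^3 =(1 6)(2 5)(4 7)(8 13)(9 11)(12 16)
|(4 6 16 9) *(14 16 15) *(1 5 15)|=|(1 5 15 14 16 9 4 6)|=8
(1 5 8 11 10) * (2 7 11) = (1 5 8 2 7 11 10) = [0, 5, 7, 3, 4, 8, 6, 11, 2, 9, 1, 10]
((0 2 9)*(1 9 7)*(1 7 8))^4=(0 9 1 8 2)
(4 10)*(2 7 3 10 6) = (2 7 3 10 4 6) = [0, 1, 7, 10, 6, 5, 2, 3, 8, 9, 4]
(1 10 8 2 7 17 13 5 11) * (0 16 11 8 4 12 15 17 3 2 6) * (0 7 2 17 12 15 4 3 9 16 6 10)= (0 6 7 9 16 11 1)(3 17 13 5 8 10)(4 15 12)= [6, 0, 2, 17, 15, 8, 7, 9, 10, 16, 3, 1, 4, 5, 14, 12, 11, 13]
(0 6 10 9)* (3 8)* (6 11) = [11, 1, 2, 8, 4, 5, 10, 7, 3, 0, 9, 6] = (0 11 6 10 9)(3 8)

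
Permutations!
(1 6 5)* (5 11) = [0, 6, 2, 3, 4, 1, 11, 7, 8, 9, 10, 5] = (1 6 11 5)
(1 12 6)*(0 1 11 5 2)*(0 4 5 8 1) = [0, 12, 4, 3, 5, 2, 11, 7, 1, 9, 10, 8, 6] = (1 12 6 11 8)(2 4 5)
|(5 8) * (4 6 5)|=4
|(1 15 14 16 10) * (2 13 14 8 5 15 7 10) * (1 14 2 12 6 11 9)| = |(1 7 10 14 16 12 6 11 9)(2 13)(5 15 8)| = 18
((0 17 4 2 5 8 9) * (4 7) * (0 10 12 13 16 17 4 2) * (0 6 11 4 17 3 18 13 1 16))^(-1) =((0 17 7 2 5 8 9 10 12 1 16 3 18 13)(4 6 11))^(-1) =(0 13 18 3 16 1 12 10 9 8 5 2 7 17)(4 11 6)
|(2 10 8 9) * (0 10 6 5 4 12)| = |(0 10 8 9 2 6 5 4 12)| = 9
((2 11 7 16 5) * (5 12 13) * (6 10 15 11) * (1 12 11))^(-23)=((1 12 13 5 2 6 10 15)(7 16 11))^(-23)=(1 12 13 5 2 6 10 15)(7 16 11)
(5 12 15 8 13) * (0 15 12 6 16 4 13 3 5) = (0 15 8 3 5 6 16 4 13) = [15, 1, 2, 5, 13, 6, 16, 7, 3, 9, 10, 11, 12, 0, 14, 8, 4]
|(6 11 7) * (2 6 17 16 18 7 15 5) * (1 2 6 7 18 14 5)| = |(18)(1 2 7 17 16 14 5 6 11 15)| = 10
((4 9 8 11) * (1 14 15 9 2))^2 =(1 15 8 4)(2 14 9 11)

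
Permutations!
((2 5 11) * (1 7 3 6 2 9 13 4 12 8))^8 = (1 13 2)(3 12 11)(4 5 7)(6 8 9)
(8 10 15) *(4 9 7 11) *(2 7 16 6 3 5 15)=(2 7 11 4 9 16 6 3 5 15 8 10)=[0, 1, 7, 5, 9, 15, 3, 11, 10, 16, 2, 4, 12, 13, 14, 8, 6]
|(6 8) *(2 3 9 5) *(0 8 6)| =4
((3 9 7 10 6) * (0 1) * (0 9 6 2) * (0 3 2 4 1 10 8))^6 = ((0 10 4 1 9 7 8)(2 3 6))^6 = (0 8 7 9 1 4 10)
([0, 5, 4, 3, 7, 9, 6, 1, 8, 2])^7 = [0, 5, 4, 3, 7, 9, 6, 1, 8, 2]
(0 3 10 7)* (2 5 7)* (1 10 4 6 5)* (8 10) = (0 3 4 6 5 7)(1 8 10 2) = [3, 8, 1, 4, 6, 7, 5, 0, 10, 9, 2]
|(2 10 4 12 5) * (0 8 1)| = 15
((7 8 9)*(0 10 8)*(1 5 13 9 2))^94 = ((0 10 8 2 1 5 13 9 7))^94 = (0 1 7 2 9 8 13 10 5)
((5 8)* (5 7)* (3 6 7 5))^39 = ((3 6 7)(5 8))^39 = (5 8)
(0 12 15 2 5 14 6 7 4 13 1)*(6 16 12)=(0 6 7 4 13 1)(2 5 14 16 12 15)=[6, 0, 5, 3, 13, 14, 7, 4, 8, 9, 10, 11, 15, 1, 16, 2, 12]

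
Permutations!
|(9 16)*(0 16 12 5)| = |(0 16 9 12 5)| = 5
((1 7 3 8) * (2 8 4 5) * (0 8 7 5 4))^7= (8)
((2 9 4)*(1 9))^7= (1 2 4 9)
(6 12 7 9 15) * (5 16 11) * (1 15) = [0, 15, 2, 3, 4, 16, 12, 9, 8, 1, 10, 5, 7, 13, 14, 6, 11] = (1 15 6 12 7 9)(5 16 11)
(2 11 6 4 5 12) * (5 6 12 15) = (2 11 12)(4 6)(5 15) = [0, 1, 11, 3, 6, 15, 4, 7, 8, 9, 10, 12, 2, 13, 14, 5]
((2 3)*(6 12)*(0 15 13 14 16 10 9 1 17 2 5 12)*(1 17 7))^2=((0 15 13 14 16 10 9 17 2 3 5 12 6)(1 7))^2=(0 13 16 9 2 5 6 15 14 10 17 3 12)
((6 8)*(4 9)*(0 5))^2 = (9)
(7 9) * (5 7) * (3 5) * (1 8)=(1 8)(3 5 7 9)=[0, 8, 2, 5, 4, 7, 6, 9, 1, 3]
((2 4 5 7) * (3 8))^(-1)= (2 7 5 4)(3 8)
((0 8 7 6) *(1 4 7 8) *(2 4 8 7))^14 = ((0 1 8 7 6)(2 4))^14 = (0 6 7 8 1)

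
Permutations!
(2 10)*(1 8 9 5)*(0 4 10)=[4, 8, 0, 3, 10, 1, 6, 7, 9, 5, 2]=(0 4 10 2)(1 8 9 5)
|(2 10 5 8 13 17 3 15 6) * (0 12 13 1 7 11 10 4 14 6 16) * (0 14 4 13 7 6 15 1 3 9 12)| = 39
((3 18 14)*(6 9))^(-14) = (3 18 14)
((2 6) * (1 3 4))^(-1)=((1 3 4)(2 6))^(-1)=(1 4 3)(2 6)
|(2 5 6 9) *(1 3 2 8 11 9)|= 15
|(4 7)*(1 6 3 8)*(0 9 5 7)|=|(0 9 5 7 4)(1 6 3 8)|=20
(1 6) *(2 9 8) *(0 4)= [4, 6, 9, 3, 0, 5, 1, 7, 2, 8]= (0 4)(1 6)(2 9 8)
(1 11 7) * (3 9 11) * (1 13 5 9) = [0, 3, 2, 1, 4, 9, 6, 13, 8, 11, 10, 7, 12, 5] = (1 3)(5 9 11 7 13)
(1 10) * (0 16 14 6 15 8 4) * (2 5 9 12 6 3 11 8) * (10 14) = [16, 14, 5, 11, 0, 9, 15, 7, 4, 12, 1, 8, 6, 13, 3, 2, 10] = (0 16 10 1 14 3 11 8 4)(2 5 9 12 6 15)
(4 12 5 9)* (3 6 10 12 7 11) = (3 6 10 12 5 9 4 7 11) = [0, 1, 2, 6, 7, 9, 10, 11, 8, 4, 12, 3, 5]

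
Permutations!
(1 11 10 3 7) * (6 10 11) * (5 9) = (11)(1 6 10 3 7)(5 9) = [0, 6, 2, 7, 4, 9, 10, 1, 8, 5, 3, 11]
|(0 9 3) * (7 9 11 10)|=6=|(0 11 10 7 9 3)|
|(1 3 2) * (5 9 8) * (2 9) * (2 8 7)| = |(1 3 9 7 2)(5 8)| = 10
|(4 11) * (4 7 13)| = |(4 11 7 13)| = 4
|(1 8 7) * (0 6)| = |(0 6)(1 8 7)| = 6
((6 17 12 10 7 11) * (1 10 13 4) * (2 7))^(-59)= ((1 10 2 7 11 6 17 12 13 4))^(-59)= (1 10 2 7 11 6 17 12 13 4)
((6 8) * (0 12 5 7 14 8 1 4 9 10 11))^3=(0 7 6 9)(1 10 12 14)(4 11 5 8)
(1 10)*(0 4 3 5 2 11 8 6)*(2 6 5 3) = (0 4 2 11 8 5 6)(1 10) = [4, 10, 11, 3, 2, 6, 0, 7, 5, 9, 1, 8]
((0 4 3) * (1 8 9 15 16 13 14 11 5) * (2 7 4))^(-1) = ((0 2 7 4 3)(1 8 9 15 16 13 14 11 5))^(-1) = (0 3 4 7 2)(1 5 11 14 13 16 15 9 8)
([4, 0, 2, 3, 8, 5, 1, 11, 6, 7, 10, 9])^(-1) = [1, 6, 2, 3, 0, 5, 8, 9, 4, 11, 10, 7]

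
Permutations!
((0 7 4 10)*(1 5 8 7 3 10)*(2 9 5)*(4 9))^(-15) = ((0 3 10)(1 2 4)(5 8 7 9))^(-15) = (10)(5 8 7 9)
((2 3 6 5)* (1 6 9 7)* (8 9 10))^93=(1 2 8)(3 9 6)(5 10 7)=((1 6 5 2 3 10 8 9 7))^93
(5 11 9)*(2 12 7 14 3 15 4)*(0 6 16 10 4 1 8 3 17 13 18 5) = [6, 8, 12, 15, 2, 11, 16, 14, 3, 0, 4, 9, 7, 18, 17, 1, 10, 13, 5] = (0 6 16 10 4 2 12 7 14 17 13 18 5 11 9)(1 8 3 15)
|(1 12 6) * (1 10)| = |(1 12 6 10)| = 4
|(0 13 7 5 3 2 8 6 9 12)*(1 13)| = 11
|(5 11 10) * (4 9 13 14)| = |(4 9 13 14)(5 11 10)| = 12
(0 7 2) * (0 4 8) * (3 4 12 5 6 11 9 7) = (0 3 4 8)(2 12 5 6 11 9 7) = [3, 1, 12, 4, 8, 6, 11, 2, 0, 7, 10, 9, 5]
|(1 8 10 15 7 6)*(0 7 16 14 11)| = 10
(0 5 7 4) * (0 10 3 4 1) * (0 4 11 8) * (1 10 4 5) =(0 1 5 7 10 3 11 8) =[1, 5, 2, 11, 4, 7, 6, 10, 0, 9, 3, 8]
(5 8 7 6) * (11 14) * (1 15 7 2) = (1 15 7 6 5 8 2)(11 14) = [0, 15, 1, 3, 4, 8, 5, 6, 2, 9, 10, 14, 12, 13, 11, 7]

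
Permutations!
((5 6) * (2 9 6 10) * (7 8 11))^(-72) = (11)(2 5 9 10 6)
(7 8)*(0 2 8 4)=(0 2 8 7 4)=[2, 1, 8, 3, 0, 5, 6, 4, 7]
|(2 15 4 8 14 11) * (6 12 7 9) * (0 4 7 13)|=|(0 4 8 14 11 2 15 7 9 6 12 13)|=12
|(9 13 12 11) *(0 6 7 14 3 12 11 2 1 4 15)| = |(0 6 7 14 3 12 2 1 4 15)(9 13 11)| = 30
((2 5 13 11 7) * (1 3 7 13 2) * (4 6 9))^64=((1 3 7)(2 5)(4 6 9)(11 13))^64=(13)(1 3 7)(4 6 9)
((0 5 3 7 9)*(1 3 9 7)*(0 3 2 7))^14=(9)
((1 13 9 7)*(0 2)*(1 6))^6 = ((0 2)(1 13 9 7 6))^6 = (1 13 9 7 6)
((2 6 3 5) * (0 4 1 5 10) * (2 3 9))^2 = (0 1 3)(2 9 6)(4 5 10) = ((0 4 1 5 3 10)(2 6 9))^2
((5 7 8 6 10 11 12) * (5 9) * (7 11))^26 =(5 12)(6 7)(8 10)(9 11)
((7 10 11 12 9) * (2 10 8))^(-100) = ((2 10 11 12 9 7 8))^(-100) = (2 7 12 10 8 9 11)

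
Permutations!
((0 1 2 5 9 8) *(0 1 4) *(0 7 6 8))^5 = ((0 4 7 6 8 1 2 5 9))^5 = (0 1 4 2 7 5 6 9 8)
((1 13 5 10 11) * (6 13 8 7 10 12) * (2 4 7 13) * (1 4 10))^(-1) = ((1 8 13 5 12 6 2 10 11 4 7))^(-1) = (1 7 4 11 10 2 6 12 5 13 8)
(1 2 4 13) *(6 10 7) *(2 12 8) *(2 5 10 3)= (1 12 8 5 10 7 6 3 2 4 13)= [0, 12, 4, 2, 13, 10, 3, 6, 5, 9, 7, 11, 8, 1]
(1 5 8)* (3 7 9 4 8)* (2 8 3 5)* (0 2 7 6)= (0 2 8 1 7 9 4 3 6)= [2, 7, 8, 6, 3, 5, 0, 9, 1, 4]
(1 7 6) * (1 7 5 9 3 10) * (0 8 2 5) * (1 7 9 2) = (0 8 1)(2 5)(3 10 7 6 9) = [8, 0, 5, 10, 4, 2, 9, 6, 1, 3, 7]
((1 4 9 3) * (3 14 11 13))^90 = (1 3 13 11 14 9 4)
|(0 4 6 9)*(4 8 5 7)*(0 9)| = 6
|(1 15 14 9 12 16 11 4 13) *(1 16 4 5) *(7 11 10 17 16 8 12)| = |(1 15 14 9 7 11 5)(4 13 8 12)(10 17 16)| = 84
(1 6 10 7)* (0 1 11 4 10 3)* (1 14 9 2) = (0 14 9 2 1 6 3)(4 10 7 11) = [14, 6, 1, 0, 10, 5, 3, 11, 8, 2, 7, 4, 12, 13, 9]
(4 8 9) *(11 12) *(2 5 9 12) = (2 5 9 4 8 12 11) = [0, 1, 5, 3, 8, 9, 6, 7, 12, 4, 10, 2, 11]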